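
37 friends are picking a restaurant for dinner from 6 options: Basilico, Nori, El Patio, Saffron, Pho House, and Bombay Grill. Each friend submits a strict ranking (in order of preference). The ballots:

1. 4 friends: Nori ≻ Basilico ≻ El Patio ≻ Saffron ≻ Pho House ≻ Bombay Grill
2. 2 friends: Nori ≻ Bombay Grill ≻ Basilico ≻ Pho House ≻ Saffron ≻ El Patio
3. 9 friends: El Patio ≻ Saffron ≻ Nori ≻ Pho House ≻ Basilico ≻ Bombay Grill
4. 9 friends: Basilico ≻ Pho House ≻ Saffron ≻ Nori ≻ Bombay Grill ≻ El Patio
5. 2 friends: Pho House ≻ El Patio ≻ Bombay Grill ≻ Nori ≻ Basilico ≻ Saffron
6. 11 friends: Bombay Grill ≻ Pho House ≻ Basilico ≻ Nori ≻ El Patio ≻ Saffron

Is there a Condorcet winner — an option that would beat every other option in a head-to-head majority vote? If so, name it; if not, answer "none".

Pho House vs Basilico: 22–15 for Pho House.
Pho House vs Nori: 22–15 for Pho House.
Pho House vs El Patio: 24–13 for Pho House.
Pho House vs Saffron: 24–13 for Pho House.
Pho House vs Bombay Grill: 24–13 for Pho House.
Pho House beats every other option head-to-head.

Pho House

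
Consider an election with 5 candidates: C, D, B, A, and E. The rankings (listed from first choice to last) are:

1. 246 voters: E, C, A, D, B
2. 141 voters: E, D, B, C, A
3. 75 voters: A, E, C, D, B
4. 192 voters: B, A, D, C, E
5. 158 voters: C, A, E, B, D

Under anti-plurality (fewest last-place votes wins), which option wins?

C

Last-place votes: C 0, D 158, B 321, A 141, E 192.
C is ranked last by the fewest voters, so C wins.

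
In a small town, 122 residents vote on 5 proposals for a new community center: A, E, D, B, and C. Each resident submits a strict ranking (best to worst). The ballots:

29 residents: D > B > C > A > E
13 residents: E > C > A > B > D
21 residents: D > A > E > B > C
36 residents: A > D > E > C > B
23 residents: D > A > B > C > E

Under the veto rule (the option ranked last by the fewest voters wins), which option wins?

A

Last-place votes: A 0, E 52, D 13, B 36, C 21.
A is ranked last by the fewest voters, so A wins.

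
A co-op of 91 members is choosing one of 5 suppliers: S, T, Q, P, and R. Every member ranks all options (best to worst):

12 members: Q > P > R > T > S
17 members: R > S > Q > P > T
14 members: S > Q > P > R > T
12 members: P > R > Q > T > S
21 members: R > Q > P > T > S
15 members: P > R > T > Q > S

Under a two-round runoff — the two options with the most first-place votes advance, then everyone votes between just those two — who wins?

Round 1 first-place votes: S 14, T 0, Q 12, P 27, R 38.
R and P advance.
Runoff: R is preferred to P by 38 voters; P by 53.
P wins the runoff.

P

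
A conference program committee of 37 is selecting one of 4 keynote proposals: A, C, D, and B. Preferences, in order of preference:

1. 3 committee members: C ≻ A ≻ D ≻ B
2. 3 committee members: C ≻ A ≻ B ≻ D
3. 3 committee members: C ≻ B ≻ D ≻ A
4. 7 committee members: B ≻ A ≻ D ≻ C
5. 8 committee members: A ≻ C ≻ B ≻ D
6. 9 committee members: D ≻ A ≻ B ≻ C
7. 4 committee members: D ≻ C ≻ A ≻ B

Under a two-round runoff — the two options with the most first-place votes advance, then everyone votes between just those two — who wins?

Round 1 first-place votes: A 8, C 9, D 13, B 7.
D and C advance.
Runoff: D is preferred to C by 20 voters; C by 17.
D wins the runoff.

D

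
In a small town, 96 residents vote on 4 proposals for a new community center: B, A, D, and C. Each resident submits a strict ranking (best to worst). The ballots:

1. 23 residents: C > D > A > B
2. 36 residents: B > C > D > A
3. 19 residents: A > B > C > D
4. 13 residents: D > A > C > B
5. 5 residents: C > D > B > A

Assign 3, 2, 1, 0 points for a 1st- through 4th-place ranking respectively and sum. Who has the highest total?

B: 23·0 + 36·3 + 19·2 + 13·0 + 5·1 = 151
A: 23·1 + 36·0 + 19·3 + 13·2 + 5·0 = 106
D: 23·2 + 36·1 + 19·0 + 13·3 + 5·2 = 131
C: 23·3 + 36·2 + 19·1 + 13·1 + 5·3 = 188
C has the highest Borda score (188).

C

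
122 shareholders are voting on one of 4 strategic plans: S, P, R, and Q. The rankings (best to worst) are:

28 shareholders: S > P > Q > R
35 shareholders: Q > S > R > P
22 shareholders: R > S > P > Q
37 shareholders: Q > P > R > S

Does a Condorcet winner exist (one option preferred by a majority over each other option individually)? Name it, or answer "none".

Q

Q vs S: 72–50 for Q.
Q vs P: 72–50 for Q.
Q vs R: 100–22 for Q.
Q beats every other option head-to-head.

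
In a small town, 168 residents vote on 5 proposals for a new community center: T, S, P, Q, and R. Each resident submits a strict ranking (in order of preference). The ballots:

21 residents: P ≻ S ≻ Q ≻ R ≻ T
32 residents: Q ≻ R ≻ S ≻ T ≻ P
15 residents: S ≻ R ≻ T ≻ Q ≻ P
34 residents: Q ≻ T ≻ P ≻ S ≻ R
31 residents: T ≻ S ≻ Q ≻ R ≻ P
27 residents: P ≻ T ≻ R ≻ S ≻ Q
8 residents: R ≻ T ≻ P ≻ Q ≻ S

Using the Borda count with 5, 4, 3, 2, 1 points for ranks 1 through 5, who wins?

T: 21·1 + 32·2 + 15·3 + 34·4 + 31·5 + 27·4 + 8·4 = 561
S: 21·4 + 32·3 + 15·5 + 34·2 + 31·4 + 27·2 + 8·1 = 509
P: 21·5 + 32·1 + 15·1 + 34·3 + 31·1 + 27·5 + 8·3 = 444
Q: 21·3 + 32·5 + 15·2 + 34·5 + 31·3 + 27·1 + 8·2 = 559
R: 21·2 + 32·4 + 15·4 + 34·1 + 31·2 + 27·3 + 8·5 = 447
T has the highest Borda score (561).

T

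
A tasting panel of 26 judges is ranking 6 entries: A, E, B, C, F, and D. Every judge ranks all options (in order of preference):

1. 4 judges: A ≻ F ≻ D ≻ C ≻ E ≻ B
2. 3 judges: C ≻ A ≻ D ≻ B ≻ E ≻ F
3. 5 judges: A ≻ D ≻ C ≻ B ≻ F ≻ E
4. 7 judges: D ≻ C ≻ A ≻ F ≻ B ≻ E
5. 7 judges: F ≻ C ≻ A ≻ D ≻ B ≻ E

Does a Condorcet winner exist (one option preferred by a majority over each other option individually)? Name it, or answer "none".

Checking pairwise contests:
C beats A 17–9.
A beats E 26–0.
A beats B 26–0.
D beats C 16–10.
A beats F 19–7.
A beats D 19–7.
Every option loses at least one head-to-head, so there is no Condorcet winner.

none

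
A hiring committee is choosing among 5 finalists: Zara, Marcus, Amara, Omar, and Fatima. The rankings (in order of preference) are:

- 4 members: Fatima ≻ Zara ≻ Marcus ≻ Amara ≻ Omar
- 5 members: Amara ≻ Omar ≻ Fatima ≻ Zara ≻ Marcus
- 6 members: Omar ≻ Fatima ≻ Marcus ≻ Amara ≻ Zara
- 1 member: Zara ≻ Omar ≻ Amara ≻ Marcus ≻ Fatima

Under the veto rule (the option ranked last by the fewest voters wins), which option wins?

Amara

Last-place votes: Zara 6, Marcus 5, Amara 0, Omar 4, Fatima 1.
Amara is ranked last by the fewest voters, so Amara wins.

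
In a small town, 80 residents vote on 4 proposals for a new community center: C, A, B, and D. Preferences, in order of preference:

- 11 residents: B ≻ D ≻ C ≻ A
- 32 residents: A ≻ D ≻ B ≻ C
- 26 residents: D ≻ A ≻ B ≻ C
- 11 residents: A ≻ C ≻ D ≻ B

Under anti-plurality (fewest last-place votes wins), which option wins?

D

Last-place votes: C 58, A 11, B 11, D 0.
D is ranked last by the fewest voters, so D wins.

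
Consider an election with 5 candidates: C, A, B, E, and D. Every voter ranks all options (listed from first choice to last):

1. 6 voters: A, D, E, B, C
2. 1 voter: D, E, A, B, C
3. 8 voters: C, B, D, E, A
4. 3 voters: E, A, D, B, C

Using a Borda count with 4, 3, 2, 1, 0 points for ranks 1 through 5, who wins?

D

C: 6·0 + 1·0 + 8·4 + 3·0 = 32
A: 6·4 + 1·2 + 8·0 + 3·3 = 35
B: 6·1 + 1·1 + 8·3 + 3·1 = 34
E: 6·2 + 1·3 + 8·1 + 3·4 = 35
D: 6·3 + 1·4 + 8·2 + 3·2 = 44
D has the highest Borda score (44).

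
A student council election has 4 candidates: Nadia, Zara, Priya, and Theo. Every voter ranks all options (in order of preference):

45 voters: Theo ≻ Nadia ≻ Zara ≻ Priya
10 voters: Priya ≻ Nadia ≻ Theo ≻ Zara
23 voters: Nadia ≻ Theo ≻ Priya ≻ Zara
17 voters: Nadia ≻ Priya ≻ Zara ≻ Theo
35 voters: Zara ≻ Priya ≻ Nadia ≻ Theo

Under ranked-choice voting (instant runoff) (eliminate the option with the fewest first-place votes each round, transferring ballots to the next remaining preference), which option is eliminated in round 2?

Round 1: Nadia 40, Zara 35, Priya 10, Theo 45. Eliminate Priya.
Round 2: Nadia 50, Zara 35, Theo 45. Eliminate Zara.

Zara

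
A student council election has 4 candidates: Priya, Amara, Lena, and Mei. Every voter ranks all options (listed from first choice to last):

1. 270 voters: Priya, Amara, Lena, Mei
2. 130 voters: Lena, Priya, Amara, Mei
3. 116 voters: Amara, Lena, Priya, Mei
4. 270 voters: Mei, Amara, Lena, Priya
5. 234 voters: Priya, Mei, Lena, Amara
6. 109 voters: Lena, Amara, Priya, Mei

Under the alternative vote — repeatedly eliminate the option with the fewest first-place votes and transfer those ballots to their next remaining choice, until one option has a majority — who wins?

Round 1: Priya 504, Amara 116, Lena 239, Mei 270. Eliminate Amara.
Round 2: Priya 504, Lena 355, Mei 270. Eliminate Mei.
Round 3: Priya 504, Lena 625. Lena has a majority.

Lena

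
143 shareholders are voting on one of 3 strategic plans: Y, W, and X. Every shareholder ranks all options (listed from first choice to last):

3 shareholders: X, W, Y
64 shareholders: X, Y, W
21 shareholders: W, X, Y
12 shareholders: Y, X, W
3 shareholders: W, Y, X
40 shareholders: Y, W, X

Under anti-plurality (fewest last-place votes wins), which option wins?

Y

Last-place votes: Y 24, W 76, X 43.
Y is ranked last by the fewest voters, so Y wins.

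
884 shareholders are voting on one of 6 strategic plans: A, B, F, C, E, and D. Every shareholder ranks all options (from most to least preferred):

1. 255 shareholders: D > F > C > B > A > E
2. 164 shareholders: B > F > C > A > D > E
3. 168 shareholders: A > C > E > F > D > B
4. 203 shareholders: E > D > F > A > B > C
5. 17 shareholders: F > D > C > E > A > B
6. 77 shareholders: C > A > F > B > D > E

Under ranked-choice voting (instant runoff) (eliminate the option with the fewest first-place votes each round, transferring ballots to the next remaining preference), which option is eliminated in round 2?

C

Round 1: A 168, B 164, F 17, C 77, E 203, D 255. Eliminate F.
Round 2: A 168, B 164, C 77, E 203, D 272. Eliminate C.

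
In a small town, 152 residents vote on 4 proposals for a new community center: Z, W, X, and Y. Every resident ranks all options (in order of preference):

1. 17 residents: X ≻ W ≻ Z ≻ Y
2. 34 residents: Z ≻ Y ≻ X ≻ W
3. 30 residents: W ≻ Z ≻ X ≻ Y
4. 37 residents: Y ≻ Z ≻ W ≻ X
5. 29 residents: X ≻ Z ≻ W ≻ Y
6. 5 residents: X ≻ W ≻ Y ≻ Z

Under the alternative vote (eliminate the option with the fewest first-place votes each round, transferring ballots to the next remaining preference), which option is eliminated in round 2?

Round 1: Z 34, W 30, X 51, Y 37. Eliminate W.
Round 2: Z 64, X 51, Y 37. Eliminate Y.

Y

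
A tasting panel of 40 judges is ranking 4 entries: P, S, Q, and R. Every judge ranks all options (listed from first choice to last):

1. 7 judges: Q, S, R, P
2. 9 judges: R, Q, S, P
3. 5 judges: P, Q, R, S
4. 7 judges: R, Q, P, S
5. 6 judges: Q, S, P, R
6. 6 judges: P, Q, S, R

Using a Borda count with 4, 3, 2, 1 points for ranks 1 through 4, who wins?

Q

P: 7·1 + 9·1 + 5·4 + 7·2 + 6·2 + 6·4 = 86
S: 7·3 + 9·2 + 5·1 + 7·1 + 6·3 + 6·2 = 81
Q: 7·4 + 9·3 + 5·3 + 7·3 + 6·4 + 6·3 = 133
R: 7·2 + 9·4 + 5·2 + 7·4 + 6·1 + 6·1 = 100
Q has the highest Borda score (133).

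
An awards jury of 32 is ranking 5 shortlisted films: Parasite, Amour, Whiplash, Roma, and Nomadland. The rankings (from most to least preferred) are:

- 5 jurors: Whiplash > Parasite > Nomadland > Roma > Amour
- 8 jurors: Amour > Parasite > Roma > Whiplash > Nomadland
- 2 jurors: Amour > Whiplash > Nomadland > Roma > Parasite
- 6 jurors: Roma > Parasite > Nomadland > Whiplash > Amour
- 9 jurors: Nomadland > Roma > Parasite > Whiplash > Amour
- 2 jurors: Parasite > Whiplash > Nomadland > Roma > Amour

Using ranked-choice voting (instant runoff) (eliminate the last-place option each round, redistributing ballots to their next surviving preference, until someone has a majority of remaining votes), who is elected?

Round 1: Parasite 2, Amour 10, Whiplash 5, Roma 6, Nomadland 9. Eliminate Parasite.
Round 2: Amour 10, Whiplash 7, Roma 6, Nomadland 9. Eliminate Roma.
Round 3: Amour 10, Whiplash 7, Nomadland 15. Eliminate Whiplash.
Round 4: Amour 10, Nomadland 22. Nomadland has a majority.

Nomadland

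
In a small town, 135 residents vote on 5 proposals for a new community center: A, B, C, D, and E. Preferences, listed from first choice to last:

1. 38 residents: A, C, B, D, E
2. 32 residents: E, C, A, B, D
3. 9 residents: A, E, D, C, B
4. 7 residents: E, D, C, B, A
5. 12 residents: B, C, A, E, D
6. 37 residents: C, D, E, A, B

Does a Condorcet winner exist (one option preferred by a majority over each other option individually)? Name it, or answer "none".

C vs A: 88–47 for C.
C vs B: 123–12 for C.
C vs D: 119–16 for C.
C vs E: 87–48 for C.
C beats every other option head-to-head.

C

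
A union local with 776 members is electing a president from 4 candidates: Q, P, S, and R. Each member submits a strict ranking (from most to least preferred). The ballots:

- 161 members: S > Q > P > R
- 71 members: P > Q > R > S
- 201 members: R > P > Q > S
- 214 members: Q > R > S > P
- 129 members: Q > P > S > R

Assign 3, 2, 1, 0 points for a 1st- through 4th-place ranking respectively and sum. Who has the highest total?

Q: 161·2 + 71·2 + 201·1 + 214·3 + 129·3 = 1694
P: 161·1 + 71·3 + 201·2 + 214·0 + 129·2 = 1034
S: 161·3 + 71·0 + 201·0 + 214·1 + 129·1 = 826
R: 161·0 + 71·1 + 201·3 + 214·2 + 129·0 = 1102
Q has the highest Borda score (1694).

Q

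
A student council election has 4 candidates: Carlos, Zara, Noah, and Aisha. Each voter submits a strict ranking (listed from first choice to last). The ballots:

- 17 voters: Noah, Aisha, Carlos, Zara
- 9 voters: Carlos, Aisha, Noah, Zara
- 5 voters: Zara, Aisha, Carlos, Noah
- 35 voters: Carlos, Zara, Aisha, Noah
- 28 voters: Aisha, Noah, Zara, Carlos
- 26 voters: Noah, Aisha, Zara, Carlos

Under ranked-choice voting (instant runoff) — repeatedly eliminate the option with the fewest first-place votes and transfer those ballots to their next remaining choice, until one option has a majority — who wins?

Noah

Round 1: Carlos 44, Zara 5, Noah 43, Aisha 28. Eliminate Zara.
Round 2: Carlos 44, Noah 43, Aisha 33. Eliminate Aisha.
Round 3: Carlos 49, Noah 71. Noah has a majority.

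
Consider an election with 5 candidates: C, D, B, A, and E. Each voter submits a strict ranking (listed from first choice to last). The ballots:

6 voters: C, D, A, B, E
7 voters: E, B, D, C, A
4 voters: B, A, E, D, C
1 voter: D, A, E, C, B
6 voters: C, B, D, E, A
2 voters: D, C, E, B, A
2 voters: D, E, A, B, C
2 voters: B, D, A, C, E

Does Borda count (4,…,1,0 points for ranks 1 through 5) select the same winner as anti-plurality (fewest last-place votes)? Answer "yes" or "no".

Borda — scores: C 64, D 74, B 73, A 35, E 54. Winner: D.
Anti-plurality — last-place votes: C 6, D 0, B 1, A 15, E 8. Winner: D.
The two methods agree.

yes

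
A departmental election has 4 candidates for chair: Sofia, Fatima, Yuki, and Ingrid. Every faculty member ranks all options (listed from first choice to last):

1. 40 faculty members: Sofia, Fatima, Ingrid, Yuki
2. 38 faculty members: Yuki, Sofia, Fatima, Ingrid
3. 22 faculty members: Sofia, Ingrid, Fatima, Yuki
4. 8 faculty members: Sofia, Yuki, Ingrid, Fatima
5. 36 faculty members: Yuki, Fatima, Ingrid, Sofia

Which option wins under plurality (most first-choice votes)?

First-place votes: Sofia 70, Fatima 0, Yuki 74, Ingrid 0.
Yuki has the most first-place votes.

Yuki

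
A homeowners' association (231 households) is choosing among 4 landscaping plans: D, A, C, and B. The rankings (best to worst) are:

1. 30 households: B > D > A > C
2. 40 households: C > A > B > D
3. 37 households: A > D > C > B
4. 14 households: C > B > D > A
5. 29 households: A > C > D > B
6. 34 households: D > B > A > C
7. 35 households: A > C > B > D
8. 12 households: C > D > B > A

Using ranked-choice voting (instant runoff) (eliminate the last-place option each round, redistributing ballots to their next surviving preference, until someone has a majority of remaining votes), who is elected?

A

Round 1: D 34, A 101, C 66, B 30. Eliminate B.
Round 2: D 64, A 101, C 66. Eliminate D.
Round 3: A 165, C 66. A has a majority.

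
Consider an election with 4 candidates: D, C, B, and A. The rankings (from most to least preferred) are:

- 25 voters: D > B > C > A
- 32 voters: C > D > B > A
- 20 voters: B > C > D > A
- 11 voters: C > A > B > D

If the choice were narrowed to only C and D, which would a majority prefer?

Voters preferring C to D: 63; preferring D to C: 25.
C wins the head-to-head.

C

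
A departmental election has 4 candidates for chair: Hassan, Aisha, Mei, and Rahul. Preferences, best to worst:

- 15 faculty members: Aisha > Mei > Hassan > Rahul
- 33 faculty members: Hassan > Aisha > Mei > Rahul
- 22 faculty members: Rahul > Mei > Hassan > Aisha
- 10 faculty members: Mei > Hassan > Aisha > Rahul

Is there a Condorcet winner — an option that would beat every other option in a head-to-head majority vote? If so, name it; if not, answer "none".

Checking pairwise contests:
Mei beats Hassan 47–33.
Hassan beats Aisha 65–15.
Aisha beats Mei 48–32.
Hassan beats Rahul 58–22.
Every option loses at least one head-to-head, so there is no Condorcet winner.

none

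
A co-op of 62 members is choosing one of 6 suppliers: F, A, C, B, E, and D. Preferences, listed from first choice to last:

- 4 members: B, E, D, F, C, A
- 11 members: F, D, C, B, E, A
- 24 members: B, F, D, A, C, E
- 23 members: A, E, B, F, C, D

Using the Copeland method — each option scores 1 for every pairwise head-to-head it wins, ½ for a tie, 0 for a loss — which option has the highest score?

F: beats A, C, E, and D; loses to B → score 4.
A: beats C and E; loses to F, B, and D → score 2.
C: beats E; loses to F, A, B, and D → score 1.
B: beats F, A, C, E, and D → score 5.
E: loses to F, A, C, B, and D → score 0.
D: beats A, C, and E; loses to F and B → score 3.
B has the best pairwise record.

B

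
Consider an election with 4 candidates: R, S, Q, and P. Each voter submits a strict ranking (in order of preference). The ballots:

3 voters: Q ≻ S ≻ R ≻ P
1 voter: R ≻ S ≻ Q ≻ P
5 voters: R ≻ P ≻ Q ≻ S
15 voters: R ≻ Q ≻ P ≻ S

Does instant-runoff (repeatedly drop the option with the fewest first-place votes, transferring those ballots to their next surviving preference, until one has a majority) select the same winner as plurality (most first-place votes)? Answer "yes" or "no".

Instant-runoff — R1 R 21, S 0, Q 3, P 0 (R winner). Winner: R.
Plurality — first-place votes: R 21, S 0, Q 3, P 0. Winner: R.
The two methods agree.

yes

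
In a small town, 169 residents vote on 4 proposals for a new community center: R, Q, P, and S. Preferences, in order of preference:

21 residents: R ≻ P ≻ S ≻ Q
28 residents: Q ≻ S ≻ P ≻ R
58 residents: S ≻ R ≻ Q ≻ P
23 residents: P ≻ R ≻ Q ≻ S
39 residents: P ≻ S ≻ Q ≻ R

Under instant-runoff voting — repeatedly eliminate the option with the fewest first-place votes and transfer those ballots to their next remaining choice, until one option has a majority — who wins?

S

Round 1: R 21, Q 28, P 62, S 58. Eliminate R.
Round 2: Q 28, P 83, S 58. Eliminate Q.
Round 3: P 83, S 86. S has a majority.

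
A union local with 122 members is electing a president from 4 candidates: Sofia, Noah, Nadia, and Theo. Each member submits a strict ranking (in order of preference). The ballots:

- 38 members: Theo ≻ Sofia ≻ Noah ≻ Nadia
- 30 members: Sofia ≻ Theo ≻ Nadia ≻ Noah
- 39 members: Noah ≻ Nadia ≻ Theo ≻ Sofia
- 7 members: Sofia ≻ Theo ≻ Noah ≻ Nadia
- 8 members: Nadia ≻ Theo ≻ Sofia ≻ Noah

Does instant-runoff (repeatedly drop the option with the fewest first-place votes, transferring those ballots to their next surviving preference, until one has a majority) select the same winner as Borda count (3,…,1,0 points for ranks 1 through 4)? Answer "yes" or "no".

yes

Instant-runoff — R1 Sofia 37, Noah 39, Nadia 8, Theo 38 (Nadia out); R2 Sofia 37, Noah 39, Theo 46 (Sofia out); R3 Noah 39, Theo 83 (Theo winner). Winner: Theo.
Borda — scores: Sofia 195, Noah 162, Nadia 132, Theo 243. Winner: Theo.
The two methods agree.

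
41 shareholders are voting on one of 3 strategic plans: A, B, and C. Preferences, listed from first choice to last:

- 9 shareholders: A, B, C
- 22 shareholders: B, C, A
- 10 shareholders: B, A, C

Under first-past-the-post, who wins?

B

First-place votes: A 9, B 32, C 0.
B has the most first-place votes.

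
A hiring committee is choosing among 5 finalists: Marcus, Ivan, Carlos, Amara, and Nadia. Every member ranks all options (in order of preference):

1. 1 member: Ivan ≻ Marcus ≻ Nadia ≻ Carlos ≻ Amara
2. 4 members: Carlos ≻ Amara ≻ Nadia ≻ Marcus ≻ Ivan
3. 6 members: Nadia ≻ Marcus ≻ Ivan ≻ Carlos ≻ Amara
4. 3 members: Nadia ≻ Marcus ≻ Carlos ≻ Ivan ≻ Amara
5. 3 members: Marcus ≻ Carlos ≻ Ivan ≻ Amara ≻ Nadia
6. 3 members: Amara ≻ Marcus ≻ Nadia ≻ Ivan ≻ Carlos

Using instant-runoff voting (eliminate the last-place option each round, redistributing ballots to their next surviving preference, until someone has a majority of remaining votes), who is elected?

Round 1: Marcus 3, Ivan 1, Carlos 4, Amara 3, Nadia 9. Eliminate Ivan.
Round 2: Marcus 4, Carlos 4, Amara 3, Nadia 9. Eliminate Amara.
Round 3: Marcus 7, Carlos 4, Nadia 9. Eliminate Carlos.
Round 4: Marcus 7, Nadia 13. Nadia has a majority.

Nadia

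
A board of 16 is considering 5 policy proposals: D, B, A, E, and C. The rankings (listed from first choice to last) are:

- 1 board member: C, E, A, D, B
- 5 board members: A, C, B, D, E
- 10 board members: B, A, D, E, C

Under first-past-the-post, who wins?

First-place votes: D 0, B 10, A 5, E 0, C 1.
B has the most first-place votes.

B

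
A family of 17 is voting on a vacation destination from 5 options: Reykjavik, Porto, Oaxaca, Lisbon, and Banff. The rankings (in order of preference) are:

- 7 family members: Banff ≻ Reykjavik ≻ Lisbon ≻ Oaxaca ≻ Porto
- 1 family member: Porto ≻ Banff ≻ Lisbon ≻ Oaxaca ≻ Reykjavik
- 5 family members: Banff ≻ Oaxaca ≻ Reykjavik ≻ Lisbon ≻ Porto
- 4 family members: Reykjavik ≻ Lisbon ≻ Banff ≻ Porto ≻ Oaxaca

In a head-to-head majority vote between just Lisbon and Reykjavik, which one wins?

Voters preferring Lisbon to Reykjavik: 1; preferring Reykjavik to Lisbon: 16.
Reykjavik wins the head-to-head.

Reykjavik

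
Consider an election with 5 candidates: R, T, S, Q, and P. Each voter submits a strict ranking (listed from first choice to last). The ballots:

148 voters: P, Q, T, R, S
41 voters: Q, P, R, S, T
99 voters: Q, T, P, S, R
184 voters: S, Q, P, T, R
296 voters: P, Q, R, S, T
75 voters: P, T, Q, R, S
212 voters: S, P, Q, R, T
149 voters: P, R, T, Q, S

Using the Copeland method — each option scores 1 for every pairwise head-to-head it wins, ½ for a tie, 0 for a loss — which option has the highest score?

P

R: beats T and S; loses to Q and P → score 2.
T: loses to R, S, Q, and P → score 0.
S: beats T; loses to R, Q, and P → score 1.
Q: beats R, T, and S; loses to P → score 3.
P: beats R, T, S, and Q → score 4.
P has the best pairwise record.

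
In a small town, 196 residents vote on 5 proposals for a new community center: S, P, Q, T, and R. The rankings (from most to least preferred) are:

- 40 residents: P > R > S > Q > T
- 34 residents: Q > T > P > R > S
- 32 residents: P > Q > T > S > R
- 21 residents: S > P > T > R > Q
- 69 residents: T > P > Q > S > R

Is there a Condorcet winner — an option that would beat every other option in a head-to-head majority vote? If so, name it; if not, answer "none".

none

Checking pairwise contests:
P beats S 175–21.
T beats P 103–93.
P beats Q 162–34.
Q beats T 106–90.
S beats R 122–74.
Every option loses at least one head-to-head, so there is no Condorcet winner.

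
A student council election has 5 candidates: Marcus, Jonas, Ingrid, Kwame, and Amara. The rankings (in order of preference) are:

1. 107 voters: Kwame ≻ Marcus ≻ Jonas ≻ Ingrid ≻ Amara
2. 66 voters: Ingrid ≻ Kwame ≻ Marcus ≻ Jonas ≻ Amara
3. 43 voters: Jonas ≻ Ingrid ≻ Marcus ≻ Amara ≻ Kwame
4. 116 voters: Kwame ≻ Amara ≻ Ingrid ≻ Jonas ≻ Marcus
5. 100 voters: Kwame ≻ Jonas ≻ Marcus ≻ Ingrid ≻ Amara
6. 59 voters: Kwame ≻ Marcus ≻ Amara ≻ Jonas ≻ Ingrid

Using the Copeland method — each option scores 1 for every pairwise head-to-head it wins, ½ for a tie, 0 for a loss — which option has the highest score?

Marcus: beats Ingrid and Amara; loses to Jonas and Kwame → score 2.
Jonas: beats Marcus, Ingrid, and Amara; loses to Kwame → score 3.
Ingrid: beats Amara; loses to Marcus, Jonas, and Kwame → score 1.
Kwame: beats Marcus, Jonas, Ingrid, and Amara → score 4.
Amara: loses to Marcus, Jonas, Ingrid, and Kwame → score 0.
Kwame has the best pairwise record.

Kwame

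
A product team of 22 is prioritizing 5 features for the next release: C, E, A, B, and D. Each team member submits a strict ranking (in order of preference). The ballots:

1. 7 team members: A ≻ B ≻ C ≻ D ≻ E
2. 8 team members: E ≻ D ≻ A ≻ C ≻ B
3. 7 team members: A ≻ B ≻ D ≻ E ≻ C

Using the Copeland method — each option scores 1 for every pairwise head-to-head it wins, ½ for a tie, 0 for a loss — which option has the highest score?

A

C: loses to E, A, B, and D → score 0.
E: beats C; loses to A, B, and D → score 1.
A: beats C, E, B, and D → score 4.
B: beats C, E, and D; loses to A → score 3.
D: beats C and E; loses to A and B → score 2.
A has the best pairwise record.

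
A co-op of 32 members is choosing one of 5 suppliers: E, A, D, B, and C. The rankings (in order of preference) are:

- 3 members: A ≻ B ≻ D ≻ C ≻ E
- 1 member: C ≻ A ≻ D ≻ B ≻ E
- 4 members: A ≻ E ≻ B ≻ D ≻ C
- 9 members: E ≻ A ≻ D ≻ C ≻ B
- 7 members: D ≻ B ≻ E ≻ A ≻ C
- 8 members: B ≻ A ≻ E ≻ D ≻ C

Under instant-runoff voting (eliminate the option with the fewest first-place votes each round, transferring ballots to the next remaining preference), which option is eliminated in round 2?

D

Round 1: E 9, A 7, D 7, B 8, C 1. Eliminate C.
Round 2: E 9, A 8, D 7, B 8. Eliminate D.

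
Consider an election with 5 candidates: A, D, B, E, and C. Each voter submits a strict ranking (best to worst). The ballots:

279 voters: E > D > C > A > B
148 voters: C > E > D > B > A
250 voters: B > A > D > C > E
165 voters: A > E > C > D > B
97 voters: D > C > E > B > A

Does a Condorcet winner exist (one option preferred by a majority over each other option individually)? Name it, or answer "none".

none

Checking pairwise contests:
D beats A 524–415.
E beats D 592–347.
D beats B 689–250.
C beats E 495–444.
D beats C 626–313.
Every option loses at least one head-to-head, so there is no Condorcet winner.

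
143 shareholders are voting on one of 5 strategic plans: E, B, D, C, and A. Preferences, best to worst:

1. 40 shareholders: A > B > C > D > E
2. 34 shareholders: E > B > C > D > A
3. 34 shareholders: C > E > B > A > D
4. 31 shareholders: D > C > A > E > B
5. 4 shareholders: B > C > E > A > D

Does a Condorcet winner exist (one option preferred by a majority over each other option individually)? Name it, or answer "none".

none

Checking pairwise contests:
C beats E 109–34.
E beats B 99–44.
E beats D 72–71.
B beats C 78–65.
E beats A 72–71.
Every option loses at least one head-to-head, so there is no Condorcet winner.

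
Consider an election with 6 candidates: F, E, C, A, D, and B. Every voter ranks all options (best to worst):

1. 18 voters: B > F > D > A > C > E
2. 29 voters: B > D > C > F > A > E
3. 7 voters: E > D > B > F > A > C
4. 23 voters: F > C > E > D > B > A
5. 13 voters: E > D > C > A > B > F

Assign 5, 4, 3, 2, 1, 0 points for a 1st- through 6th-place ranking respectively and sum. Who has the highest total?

D

F: 18·4 + 29·2 + 7·2 + 23·5 + 13·0 = 259
E: 18·0 + 29·0 + 7·5 + 23·3 + 13·5 = 169
C: 18·1 + 29·3 + 7·0 + 23·4 + 13·3 = 236
A: 18·2 + 29·1 + 7·1 + 23·0 + 13·2 = 98
D: 18·3 + 29·4 + 7·4 + 23·2 + 13·4 = 296
B: 18·5 + 29·5 + 7·3 + 23·1 + 13·1 = 292
D has the highest Borda score (296).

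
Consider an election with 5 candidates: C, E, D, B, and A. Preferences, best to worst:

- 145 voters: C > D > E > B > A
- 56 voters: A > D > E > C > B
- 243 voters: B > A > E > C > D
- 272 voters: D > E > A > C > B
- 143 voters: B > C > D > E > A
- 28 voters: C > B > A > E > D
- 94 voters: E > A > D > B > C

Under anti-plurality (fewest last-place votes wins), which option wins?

Last-place votes: C 94, E 0, D 271, B 328, A 288.
E is ranked last by the fewest voters, so E wins.

E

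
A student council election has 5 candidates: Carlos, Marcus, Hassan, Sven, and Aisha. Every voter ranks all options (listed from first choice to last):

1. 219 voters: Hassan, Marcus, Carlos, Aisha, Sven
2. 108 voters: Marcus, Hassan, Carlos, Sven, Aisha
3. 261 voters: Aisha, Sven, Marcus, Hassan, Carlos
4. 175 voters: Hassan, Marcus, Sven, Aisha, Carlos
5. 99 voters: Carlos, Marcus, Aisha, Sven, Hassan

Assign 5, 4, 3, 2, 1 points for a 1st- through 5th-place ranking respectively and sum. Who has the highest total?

Marcus

Carlos: 219·3 + 108·3 + 261·1 + 175·1 + 99·5 = 1912
Marcus: 219·4 + 108·5 + 261·3 + 175·4 + 99·4 = 3295
Hassan: 219·5 + 108·4 + 261·2 + 175·5 + 99·1 = 3023
Sven: 219·1 + 108·2 + 261·4 + 175·3 + 99·2 = 2202
Aisha: 219·2 + 108·1 + 261·5 + 175·2 + 99·3 = 2498
Marcus has the highest Borda score (3295).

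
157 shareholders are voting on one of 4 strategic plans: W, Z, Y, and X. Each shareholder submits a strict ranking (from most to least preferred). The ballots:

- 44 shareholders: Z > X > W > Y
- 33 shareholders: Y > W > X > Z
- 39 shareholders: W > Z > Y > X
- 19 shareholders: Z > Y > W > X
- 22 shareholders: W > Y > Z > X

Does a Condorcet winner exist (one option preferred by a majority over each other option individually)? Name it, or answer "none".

W

W vs Z: 94–63 for W.
W vs Y: 105–52 for W.
W vs X: 113–44 for W.
W beats every other option head-to-head.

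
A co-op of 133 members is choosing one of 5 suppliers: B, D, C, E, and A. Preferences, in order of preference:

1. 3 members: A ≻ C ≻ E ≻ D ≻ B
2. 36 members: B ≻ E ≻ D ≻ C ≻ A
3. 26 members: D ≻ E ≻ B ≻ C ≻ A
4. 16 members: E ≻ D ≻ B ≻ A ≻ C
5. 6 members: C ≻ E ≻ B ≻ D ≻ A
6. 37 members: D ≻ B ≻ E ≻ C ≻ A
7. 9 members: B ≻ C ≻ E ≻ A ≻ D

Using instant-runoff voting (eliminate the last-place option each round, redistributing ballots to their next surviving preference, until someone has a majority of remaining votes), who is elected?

D

Round 1: B 45, D 63, C 6, E 16, A 3. Eliminate A.
Round 2: B 45, D 63, C 9, E 16. Eliminate C.
Round 3: B 45, D 63, E 25. Eliminate E.
Round 4: B 51, D 82. D has a majority.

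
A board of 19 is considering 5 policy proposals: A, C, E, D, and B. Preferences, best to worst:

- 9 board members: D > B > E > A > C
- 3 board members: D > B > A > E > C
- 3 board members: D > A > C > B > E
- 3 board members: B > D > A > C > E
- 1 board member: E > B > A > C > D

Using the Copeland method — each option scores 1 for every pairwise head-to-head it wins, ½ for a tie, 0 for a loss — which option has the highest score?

D

A: beats C; loses to E, D, and B → score 1.
C: loses to A, E, D, and B → score 0.
E: beats A and C; loses to D and B → score 2.
D: beats A, C, E, and B → score 4.
B: beats A, C, and E; loses to D → score 3.
D has the best pairwise record.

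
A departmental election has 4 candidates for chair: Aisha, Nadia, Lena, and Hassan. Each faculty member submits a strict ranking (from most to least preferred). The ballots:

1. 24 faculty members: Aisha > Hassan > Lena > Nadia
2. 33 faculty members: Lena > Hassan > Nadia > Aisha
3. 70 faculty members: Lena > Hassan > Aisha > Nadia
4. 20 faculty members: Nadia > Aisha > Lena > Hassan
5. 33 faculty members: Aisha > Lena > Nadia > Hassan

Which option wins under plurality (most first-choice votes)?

First-place votes: Aisha 57, Nadia 20, Lena 103, Hassan 0.
Lena has the most first-place votes.

Lena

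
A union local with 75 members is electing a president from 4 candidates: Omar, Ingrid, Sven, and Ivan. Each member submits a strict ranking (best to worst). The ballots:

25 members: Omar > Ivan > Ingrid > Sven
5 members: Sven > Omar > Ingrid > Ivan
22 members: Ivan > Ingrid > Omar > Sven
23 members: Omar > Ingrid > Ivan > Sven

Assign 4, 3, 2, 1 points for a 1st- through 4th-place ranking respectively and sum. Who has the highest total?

Omar

Omar: 25·4 + 5·3 + 22·2 + 23·4 = 251
Ingrid: 25·2 + 5·2 + 22·3 + 23·3 = 195
Sven: 25·1 + 5·4 + 22·1 + 23·1 = 90
Ivan: 25·3 + 5·1 + 22·4 + 23·2 = 214
Omar has the highest Borda score (251).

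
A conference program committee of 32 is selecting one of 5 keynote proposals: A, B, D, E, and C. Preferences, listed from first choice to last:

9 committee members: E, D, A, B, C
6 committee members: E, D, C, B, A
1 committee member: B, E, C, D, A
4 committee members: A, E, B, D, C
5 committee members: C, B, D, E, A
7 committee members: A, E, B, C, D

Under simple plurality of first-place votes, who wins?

E

First-place votes: A 11, B 1, D 0, E 15, C 5.
E has the most first-place votes.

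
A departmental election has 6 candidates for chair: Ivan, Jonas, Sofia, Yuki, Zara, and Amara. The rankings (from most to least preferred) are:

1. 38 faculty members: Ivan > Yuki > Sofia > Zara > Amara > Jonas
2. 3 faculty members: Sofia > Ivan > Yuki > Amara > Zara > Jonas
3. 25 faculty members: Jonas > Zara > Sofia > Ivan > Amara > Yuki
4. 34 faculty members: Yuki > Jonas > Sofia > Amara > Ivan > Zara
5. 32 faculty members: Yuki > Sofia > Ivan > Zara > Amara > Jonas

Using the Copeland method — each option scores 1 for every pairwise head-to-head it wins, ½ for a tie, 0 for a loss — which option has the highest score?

Ivan: beats Jonas, Zara, and Amara; ties Yuki; loses to Sofia → score 3.5.
Jonas: loses to Ivan, Sofia, Yuki, Zara, and Amara → score 0.
Sofia: beats Ivan, Jonas, Zara, and Amara; loses to Yuki → score 4.
Yuki: beats Jonas, Sofia, Zara, and Amara; ties Ivan → score 4.5.
Zara: beats Jonas and Amara; loses to Ivan, Sofia, and Yuki → score 2.
Amara: beats Jonas; loses to Ivan, Sofia, Yuki, and Zara → score 1.
Yuki has the best pairwise record.

Yuki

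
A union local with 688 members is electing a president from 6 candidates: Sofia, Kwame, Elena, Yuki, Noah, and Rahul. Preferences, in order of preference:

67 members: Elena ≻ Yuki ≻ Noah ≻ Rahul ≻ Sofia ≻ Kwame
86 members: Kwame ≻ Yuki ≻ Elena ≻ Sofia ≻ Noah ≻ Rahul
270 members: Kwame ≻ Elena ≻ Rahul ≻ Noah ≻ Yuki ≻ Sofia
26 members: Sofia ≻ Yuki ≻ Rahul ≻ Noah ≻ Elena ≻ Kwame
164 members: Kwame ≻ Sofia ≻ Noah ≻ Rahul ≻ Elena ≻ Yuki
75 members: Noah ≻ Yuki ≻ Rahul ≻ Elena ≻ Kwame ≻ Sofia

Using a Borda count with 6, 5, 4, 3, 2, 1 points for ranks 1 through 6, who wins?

Kwame

Sofia: 67·2 + 86·3 + 270·1 + 26·6 + 164·5 + 75·1 = 1713
Kwame: 67·1 + 86·6 + 270·6 + 26·1 + 164·6 + 75·2 = 3363
Elena: 67·6 + 86·4 + 270·5 + 26·2 + 164·2 + 75·3 = 2701
Yuki: 67·5 + 86·5 + 270·2 + 26·5 + 164·1 + 75·5 = 1974
Noah: 67·4 + 86·2 + 270·3 + 26·3 + 164·4 + 75·6 = 2434
Rahul: 67·3 + 86·1 + 270·4 + 26·4 + 164·3 + 75·4 = 2263
Kwame has the highest Borda score (3363).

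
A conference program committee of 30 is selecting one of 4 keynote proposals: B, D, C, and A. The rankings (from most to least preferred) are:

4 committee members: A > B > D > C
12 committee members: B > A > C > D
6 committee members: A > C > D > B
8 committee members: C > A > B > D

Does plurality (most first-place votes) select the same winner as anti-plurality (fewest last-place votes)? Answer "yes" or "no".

Plurality — first-place votes: B 12, D 0, C 8, A 10. Winner: B.
Anti-plurality — last-place votes: B 6, D 20, C 4, A 0. Winner: A.
The two methods disagree.

no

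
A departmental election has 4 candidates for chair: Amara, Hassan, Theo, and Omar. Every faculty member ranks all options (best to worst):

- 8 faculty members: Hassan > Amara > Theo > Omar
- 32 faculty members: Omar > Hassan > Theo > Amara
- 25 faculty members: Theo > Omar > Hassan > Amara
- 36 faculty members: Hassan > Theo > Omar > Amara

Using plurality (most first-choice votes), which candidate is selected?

First-place votes: Amara 0, Hassan 44, Theo 25, Omar 32.
Hassan has the most first-place votes.

Hassan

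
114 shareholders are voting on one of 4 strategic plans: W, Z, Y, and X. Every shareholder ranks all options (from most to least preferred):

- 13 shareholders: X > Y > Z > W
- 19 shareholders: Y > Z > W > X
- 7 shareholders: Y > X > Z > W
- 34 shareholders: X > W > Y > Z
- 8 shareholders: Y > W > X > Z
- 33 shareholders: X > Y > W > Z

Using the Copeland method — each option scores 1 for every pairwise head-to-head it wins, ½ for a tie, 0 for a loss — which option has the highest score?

X

W: beats Z; loses to Y and X → score 1.
Z: loses to W, Y, and X → score 0.
Y: beats W and Z; loses to X → score 2.
X: beats W, Z, and Y → score 3.
X has the best pairwise record.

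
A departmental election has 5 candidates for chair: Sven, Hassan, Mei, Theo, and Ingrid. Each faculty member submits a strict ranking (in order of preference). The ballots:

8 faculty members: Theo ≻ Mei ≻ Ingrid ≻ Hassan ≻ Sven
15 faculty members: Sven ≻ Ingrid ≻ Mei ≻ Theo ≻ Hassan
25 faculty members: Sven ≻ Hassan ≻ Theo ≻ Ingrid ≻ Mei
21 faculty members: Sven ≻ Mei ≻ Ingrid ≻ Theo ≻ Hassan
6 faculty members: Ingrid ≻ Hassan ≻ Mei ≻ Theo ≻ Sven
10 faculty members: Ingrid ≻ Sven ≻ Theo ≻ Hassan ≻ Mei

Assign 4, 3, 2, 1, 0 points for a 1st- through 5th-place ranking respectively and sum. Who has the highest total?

Sven: 8·0 + 15·4 + 25·4 + 21·4 + 6·0 + 10·3 = 274
Hassan: 8·1 + 15·0 + 25·3 + 21·0 + 6·3 + 10·1 = 111
Mei: 8·3 + 15·2 + 25·0 + 21·3 + 6·2 + 10·0 = 129
Theo: 8·4 + 15·1 + 25·2 + 21·1 + 6·1 + 10·2 = 144
Ingrid: 8·2 + 15·3 + 25·1 + 21·2 + 6·4 + 10·4 = 192
Sven has the highest Borda score (274).

Sven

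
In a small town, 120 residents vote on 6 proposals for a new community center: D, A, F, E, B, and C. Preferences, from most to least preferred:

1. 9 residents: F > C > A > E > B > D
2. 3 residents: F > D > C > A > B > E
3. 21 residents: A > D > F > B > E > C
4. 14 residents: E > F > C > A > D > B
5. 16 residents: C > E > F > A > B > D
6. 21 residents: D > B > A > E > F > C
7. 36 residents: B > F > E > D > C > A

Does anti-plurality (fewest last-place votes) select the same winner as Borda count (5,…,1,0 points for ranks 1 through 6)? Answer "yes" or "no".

Anti-plurality — last-place votes: D 25, A 36, F 0, E 3, B 14, C 42. Winner: F.
Borda — scores: D 287, A 261, F 392, E 323, B 334, C 203. Winner: F.
The two methods agree.

yes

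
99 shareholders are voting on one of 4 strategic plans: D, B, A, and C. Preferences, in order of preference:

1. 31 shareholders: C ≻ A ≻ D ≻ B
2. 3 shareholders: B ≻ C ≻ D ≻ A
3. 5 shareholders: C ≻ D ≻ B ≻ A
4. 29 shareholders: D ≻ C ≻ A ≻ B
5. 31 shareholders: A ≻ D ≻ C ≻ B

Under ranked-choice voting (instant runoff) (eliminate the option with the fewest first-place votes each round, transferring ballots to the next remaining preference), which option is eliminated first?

B

Round 1: D 29, B 3, A 31, C 36. Eliminate B.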